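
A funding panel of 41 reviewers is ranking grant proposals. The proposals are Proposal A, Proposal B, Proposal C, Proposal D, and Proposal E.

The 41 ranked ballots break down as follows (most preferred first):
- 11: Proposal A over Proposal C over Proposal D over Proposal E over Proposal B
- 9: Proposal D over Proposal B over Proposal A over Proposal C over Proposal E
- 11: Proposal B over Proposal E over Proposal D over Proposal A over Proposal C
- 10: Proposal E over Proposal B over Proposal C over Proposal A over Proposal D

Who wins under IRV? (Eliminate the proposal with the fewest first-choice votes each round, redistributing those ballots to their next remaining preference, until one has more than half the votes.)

Proposal B

Round 1: Proposal A 11, Proposal B 11, Proposal C 0, Proposal D 9, Proposal E 10. Proposal C eliminated.
Round 2: Proposal A 11, Proposal B 11, Proposal D 9, Proposal E 10. Proposal D eliminated.
Round 3: Proposal A 11, Proposal B 20, Proposal E 10. Proposal E eliminated.
Round 4: Proposal A 11, Proposal B 30. Proposal B has a majority (≥21).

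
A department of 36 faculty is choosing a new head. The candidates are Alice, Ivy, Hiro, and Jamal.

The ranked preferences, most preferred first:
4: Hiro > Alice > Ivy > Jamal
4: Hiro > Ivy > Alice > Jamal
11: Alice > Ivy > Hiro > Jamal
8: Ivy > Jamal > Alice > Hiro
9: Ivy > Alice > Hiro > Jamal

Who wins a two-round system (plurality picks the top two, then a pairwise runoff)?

Round 1 first-place votes: Alice 11, Ivy 17, Hiro 8, Jamal 0. Ivy and Alice advance.
Runoff: Ivy is ranked above Alice on 21 ballots, Alice above Ivy on 15.

Ivy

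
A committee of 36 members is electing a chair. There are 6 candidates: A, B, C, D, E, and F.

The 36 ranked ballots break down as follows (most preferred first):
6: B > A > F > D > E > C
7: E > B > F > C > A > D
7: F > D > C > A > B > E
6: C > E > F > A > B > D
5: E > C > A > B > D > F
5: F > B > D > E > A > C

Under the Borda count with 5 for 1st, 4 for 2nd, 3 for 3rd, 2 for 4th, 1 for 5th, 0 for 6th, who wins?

F

A: 6×4 + 7×1 + 7×2 + 6×2 + 5×3 + 5×1 = 77
B: 6×5 + 7×4 + 7×1 + 6×1 + 5×2 + 5×4 = 101
C: 6×0 + 7×2 + 7×3 + 6×5 + 5×4 + 5×0 = 85
D: 6×2 + 7×0 + 7×4 + 6×0 + 5×1 + 5×3 = 60
E: 6×1 + 7×5 + 7×0 + 6×4 + 5×5 + 5×2 = 100
F: 6×3 + 7×3 + 7×5 + 6×3 + 5×0 + 5×5 = 117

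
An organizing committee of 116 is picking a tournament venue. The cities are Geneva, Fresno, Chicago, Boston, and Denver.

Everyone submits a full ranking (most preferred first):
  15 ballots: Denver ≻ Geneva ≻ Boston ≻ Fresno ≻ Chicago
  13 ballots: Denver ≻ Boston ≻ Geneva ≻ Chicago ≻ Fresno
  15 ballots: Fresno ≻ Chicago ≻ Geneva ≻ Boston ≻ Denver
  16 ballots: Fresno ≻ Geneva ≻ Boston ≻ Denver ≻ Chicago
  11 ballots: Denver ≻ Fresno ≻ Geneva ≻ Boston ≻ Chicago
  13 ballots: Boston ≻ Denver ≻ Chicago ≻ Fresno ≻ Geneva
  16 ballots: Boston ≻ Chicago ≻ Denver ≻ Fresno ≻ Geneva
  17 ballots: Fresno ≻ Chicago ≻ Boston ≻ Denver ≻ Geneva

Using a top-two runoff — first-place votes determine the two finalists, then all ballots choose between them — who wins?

Denver

Round 1 first-place votes: Geneva 0, Fresno 48, Chicago 0, Boston 29, Denver 39. Fresno and Denver advance.
Runoff: Fresno is ranked above Denver on 48 ballots, Denver above Fresno on 68.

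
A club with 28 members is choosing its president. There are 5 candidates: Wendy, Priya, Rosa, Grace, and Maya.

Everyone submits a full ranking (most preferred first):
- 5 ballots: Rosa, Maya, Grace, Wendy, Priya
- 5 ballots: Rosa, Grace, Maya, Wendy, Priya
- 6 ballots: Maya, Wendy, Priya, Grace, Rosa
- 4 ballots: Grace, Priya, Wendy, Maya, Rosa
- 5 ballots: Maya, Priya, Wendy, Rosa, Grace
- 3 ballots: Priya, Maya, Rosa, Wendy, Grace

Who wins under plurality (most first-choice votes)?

Maya

First-place votes: Wendy 0, Priya 3, Rosa 10, Grace 4, Maya 11.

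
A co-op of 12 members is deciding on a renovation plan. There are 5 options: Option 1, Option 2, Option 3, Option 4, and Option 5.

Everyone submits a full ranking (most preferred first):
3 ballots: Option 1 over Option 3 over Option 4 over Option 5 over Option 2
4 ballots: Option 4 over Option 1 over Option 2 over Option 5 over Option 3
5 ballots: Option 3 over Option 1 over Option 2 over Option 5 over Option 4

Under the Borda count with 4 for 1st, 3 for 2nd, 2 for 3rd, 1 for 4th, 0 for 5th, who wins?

Option 1: 3×4 + 4×3 + 5×3 = 39
Option 2: 3×0 + 4×2 + 5×2 = 18
Option 3: 3×3 + 4×0 + 5×4 = 29
Option 4: 3×2 + 4×4 + 5×0 = 22
Option 5: 3×1 + 4×1 + 5×1 = 12

Option 1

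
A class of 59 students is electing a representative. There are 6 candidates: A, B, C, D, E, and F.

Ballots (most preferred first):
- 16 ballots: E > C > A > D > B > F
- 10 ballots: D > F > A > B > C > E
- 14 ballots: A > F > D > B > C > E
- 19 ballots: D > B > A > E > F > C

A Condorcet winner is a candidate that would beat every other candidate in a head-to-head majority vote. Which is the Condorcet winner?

A vs B: 40–19
A vs C: 43–16
A vs D: 30–29
A vs E: 43–16
A vs F: 49–10
A beats every other candidate.

A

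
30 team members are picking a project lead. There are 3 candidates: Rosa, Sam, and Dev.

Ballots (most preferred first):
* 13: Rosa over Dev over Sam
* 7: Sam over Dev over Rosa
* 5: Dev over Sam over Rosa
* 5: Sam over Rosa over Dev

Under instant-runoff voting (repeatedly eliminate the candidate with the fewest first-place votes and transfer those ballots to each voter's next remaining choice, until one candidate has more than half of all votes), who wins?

Round 1: Rosa 13, Sam 12, Dev 5. Dev eliminated.
Round 2: Rosa 13, Sam 17. Sam has a majority (≥16).

Sam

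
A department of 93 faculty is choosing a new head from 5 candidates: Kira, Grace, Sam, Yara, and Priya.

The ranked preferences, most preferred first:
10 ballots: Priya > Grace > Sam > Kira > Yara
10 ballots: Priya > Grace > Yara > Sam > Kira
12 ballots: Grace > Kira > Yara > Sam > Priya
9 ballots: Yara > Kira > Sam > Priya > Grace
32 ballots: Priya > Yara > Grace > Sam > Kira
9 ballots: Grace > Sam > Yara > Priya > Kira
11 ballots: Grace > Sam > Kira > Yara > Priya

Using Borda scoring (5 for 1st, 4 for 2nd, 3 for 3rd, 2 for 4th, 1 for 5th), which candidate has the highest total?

Grace

Kira: 10×2 + 10×1 + 12×4 + 9×4 + 32×1 + 9×1 + 11×3 = 188
Grace: 10×4 + 10×4 + 12×5 + 9×1 + 32×3 + 9×5 + 11×5 = 345
Sam: 10×3 + 10×2 + 12×2 + 9×3 + 32×2 + 9×4 + 11×4 = 245
Yara: 10×1 + 10×3 + 12×3 + 9×5 + 32×4 + 9×3 + 11×2 = 298
Priya: 10×5 + 10×5 + 12×1 + 9×2 + 32×5 + 9×2 + 11×1 = 319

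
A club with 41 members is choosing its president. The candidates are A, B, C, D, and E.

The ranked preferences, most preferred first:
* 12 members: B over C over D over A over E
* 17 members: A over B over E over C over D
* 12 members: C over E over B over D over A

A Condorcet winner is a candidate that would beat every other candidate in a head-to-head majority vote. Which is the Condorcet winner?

B

B vs A: 24–17
B vs C: 29–12
B vs D: 41–0
B vs E: 29–12
B beats every other candidate.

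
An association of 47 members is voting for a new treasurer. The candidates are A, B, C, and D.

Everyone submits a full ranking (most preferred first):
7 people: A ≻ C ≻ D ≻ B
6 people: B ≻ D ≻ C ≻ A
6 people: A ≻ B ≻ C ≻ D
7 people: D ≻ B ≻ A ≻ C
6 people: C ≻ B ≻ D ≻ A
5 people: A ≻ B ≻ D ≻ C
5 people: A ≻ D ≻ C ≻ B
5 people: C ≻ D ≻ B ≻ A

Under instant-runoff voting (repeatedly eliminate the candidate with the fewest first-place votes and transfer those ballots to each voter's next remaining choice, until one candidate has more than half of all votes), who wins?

Round 1: A 23, B 6, C 11, D 7. B eliminated.
Round 2: A 23, C 11, D 13. C eliminated.
Round 3: A 23, D 24. D has a majority (≥24).

D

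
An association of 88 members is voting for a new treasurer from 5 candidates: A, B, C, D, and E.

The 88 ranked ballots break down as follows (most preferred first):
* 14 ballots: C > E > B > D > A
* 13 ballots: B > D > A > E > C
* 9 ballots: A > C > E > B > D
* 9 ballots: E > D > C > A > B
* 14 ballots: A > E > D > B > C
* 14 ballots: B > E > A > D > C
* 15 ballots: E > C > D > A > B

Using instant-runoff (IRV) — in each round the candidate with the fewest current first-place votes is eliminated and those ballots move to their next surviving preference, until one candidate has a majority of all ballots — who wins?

Round 1: A 23, B 27, C 14, D 0, E 24. D eliminated.
Round 2: A 23, B 27, C 14, E 24. C eliminated.
Round 3: A 23, B 27, E 38. A eliminated.
Round 4: B 27, E 61. E has a majority (≥45).

E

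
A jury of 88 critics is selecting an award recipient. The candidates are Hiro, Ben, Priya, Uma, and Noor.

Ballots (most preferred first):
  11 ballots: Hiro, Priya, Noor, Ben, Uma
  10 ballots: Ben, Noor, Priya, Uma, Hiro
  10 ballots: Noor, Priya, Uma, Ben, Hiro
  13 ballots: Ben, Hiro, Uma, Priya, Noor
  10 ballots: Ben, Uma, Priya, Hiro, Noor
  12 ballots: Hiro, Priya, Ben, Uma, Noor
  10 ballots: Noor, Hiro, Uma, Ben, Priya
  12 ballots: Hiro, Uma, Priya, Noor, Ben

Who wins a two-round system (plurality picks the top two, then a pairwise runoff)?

Hiro

Round 1 first-place votes: Hiro 35, Ben 33, Priya 0, Uma 0, Noor 20. Hiro and Ben advance.
Runoff: Hiro is ranked above Ben on 45 ballots, Ben above Hiro on 43.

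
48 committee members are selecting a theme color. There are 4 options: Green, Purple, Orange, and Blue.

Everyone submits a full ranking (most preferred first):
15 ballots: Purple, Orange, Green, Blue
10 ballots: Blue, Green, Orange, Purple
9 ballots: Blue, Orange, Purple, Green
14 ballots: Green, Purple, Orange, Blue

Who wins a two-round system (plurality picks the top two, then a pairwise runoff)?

Round 1 first-place votes: Green 14, Purple 15, Orange 0, Blue 19. Blue and Purple advance.
Runoff: Blue is ranked above Purple on 19 ballots, Purple above Blue on 29.

Purple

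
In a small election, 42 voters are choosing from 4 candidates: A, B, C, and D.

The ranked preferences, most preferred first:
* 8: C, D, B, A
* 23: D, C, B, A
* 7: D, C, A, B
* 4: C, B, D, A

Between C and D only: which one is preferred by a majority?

D

C is ranked above D on 12 ballots; D above C on 30.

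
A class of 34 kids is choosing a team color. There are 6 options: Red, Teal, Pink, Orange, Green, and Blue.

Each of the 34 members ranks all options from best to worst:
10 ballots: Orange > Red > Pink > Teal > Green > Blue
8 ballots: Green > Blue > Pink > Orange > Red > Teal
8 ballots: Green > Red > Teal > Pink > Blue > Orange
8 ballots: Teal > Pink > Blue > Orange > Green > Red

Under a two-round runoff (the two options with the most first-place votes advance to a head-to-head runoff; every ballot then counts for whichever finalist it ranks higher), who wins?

Round 1 first-place votes: Red 0, Teal 8, Pink 0, Orange 10, Green 16, Blue 0. Green and Orange advance.
Runoff: Green is ranked above Orange on 16 ballots, Orange above Green on 18.

Orange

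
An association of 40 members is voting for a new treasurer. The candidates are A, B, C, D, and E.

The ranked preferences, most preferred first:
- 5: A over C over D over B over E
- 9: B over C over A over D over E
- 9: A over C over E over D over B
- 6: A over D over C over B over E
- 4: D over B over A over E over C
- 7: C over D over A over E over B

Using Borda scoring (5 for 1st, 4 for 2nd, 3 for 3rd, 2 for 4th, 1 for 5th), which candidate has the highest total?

A

A: 5×5 + 9×3 + 9×5 + 6×5 + 4×3 + 7×3 = 160
B: 5×2 + 9×5 + 9×1 + 6×2 + 4×4 + 7×1 = 99
C: 5×4 + 9×4 + 9×4 + 6×3 + 4×1 + 7×5 = 149
D: 5×3 + 9×2 + 9×2 + 6×4 + 4×5 + 7×4 = 123
E: 5×1 + 9×1 + 9×3 + 6×1 + 4×2 + 7×2 = 69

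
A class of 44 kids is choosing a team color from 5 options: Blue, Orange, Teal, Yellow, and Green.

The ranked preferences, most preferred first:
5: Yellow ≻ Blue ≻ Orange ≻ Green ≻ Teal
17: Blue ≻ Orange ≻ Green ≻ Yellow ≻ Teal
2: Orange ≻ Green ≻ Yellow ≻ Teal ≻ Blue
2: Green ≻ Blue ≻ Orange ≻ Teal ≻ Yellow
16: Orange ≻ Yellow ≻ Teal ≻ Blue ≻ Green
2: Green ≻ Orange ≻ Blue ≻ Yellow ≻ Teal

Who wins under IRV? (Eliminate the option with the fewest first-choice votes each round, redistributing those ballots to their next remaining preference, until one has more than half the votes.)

Round 1: Blue 17, Orange 18, Teal 0, Yellow 5, Green 4. Teal eliminated.
Round 2: Blue 17, Orange 18, Yellow 5, Green 4. Green eliminated.
Round 3: Blue 19, Orange 20, Yellow 5. Yellow eliminated.
Round 4: Blue 24, Orange 20. Blue has a majority (≥23).

Blue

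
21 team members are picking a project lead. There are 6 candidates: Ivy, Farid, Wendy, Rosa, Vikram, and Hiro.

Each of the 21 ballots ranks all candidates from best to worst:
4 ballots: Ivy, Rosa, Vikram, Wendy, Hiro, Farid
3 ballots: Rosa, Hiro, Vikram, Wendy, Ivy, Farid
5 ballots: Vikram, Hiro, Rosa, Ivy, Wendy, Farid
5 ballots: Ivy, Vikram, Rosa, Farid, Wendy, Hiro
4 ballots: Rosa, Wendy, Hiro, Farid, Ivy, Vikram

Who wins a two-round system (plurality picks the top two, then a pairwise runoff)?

Round 1 first-place votes: Ivy 9, Farid 0, Wendy 0, Rosa 7, Vikram 5, Hiro 0. Ivy and Rosa advance.
Runoff: Ivy is ranked above Rosa on 9 ballots, Rosa above Ivy on 12.

Rosa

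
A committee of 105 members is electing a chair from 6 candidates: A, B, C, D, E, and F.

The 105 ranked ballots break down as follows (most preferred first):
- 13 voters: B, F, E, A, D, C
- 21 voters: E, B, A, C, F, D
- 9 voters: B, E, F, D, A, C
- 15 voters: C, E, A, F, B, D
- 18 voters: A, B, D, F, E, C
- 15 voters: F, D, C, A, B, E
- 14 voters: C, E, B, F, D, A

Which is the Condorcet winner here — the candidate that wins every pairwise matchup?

B

B vs A: 57–48
B vs C: 61–44
B vs D: 90–15
B vs E: 55–50
B vs F: 75–30
B beats every other candidate.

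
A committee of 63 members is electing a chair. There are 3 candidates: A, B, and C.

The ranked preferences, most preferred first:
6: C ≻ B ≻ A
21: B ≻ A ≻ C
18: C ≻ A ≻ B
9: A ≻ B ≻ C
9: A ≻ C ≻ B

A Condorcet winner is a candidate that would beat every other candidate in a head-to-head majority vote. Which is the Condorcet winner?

A vs B: 36–27
A vs C: 39–24
A beats every other candidate.

A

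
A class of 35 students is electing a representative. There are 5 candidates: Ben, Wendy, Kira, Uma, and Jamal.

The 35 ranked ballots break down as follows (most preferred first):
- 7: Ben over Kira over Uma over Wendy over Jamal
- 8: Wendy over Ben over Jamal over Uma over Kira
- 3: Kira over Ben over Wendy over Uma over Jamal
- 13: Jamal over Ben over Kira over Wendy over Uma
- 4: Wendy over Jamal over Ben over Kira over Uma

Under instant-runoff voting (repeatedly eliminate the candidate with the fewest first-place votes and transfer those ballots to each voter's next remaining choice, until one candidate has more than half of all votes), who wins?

Round 1: Ben 7, Wendy 12, Kira 3, Uma 0, Jamal 13. Uma eliminated.
Round 2: Ben 7, Wendy 12, Kira 3, Jamal 13. Kira eliminated.
Round 3: Ben 10, Wendy 12, Jamal 13. Ben eliminated.
Round 4: Wendy 22, Jamal 13. Wendy has a majority (≥18).

Wendy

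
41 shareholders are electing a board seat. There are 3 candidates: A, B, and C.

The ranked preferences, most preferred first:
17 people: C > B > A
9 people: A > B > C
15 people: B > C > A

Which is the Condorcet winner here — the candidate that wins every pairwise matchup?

B vs A: 32–9
B vs C: 24–17
B beats every other candidate.

B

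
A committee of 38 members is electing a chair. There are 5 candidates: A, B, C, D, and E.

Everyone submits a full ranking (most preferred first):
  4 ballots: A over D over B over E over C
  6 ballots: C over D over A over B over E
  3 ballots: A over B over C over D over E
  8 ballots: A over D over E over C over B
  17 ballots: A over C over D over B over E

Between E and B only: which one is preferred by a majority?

B

E is ranked above B on 8 ballots; B above E on 30.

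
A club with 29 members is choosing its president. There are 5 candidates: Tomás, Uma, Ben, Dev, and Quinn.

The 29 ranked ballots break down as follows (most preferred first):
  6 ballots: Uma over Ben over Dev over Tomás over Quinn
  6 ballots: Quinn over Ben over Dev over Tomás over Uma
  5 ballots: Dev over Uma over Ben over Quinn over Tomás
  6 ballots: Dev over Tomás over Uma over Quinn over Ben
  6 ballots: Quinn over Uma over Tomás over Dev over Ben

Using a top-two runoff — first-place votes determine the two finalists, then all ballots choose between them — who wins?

Dev

Round 1 first-place votes: Tomás 0, Uma 6, Ben 0, Dev 11, Quinn 12. Quinn and Dev advance.
Runoff: Quinn is ranked above Dev on 12 ballots, Dev above Quinn on 17.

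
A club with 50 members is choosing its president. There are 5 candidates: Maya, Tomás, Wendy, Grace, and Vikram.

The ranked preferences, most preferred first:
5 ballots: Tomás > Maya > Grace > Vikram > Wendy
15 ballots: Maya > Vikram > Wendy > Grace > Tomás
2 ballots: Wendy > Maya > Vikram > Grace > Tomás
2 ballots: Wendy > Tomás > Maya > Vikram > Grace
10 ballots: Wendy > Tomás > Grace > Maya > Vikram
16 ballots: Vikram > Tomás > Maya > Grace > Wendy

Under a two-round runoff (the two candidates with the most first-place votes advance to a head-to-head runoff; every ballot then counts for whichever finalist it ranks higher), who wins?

Round 1 first-place votes: Maya 15, Tomás 5, Wendy 14, Grace 0, Vikram 16. Vikram and Maya advance.
Runoff: Vikram is ranked above Maya on 16 ballots, Maya above Vikram on 34.

Maya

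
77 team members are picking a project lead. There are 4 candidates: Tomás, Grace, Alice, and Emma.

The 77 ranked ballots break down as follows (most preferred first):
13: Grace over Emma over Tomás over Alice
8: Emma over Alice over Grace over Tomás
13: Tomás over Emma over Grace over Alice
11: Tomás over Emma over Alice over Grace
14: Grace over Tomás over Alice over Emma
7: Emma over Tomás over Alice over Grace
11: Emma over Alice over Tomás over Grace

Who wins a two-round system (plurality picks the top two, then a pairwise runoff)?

Emma

Round 1 first-place votes: Tomás 24, Grace 27, Alice 0, Emma 26. Grace and Emma advance.
Runoff: Grace is ranked above Emma on 27 ballots, Emma above Grace on 50.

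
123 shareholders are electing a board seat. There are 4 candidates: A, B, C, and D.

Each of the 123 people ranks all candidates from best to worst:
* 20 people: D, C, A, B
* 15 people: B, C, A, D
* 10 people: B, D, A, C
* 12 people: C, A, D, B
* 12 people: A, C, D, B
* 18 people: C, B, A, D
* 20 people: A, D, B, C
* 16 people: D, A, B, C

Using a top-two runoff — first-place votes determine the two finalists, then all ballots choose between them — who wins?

Round 1 first-place votes: A 32, B 25, C 30, D 36. D and A advance.
Runoff: D is ranked above A on 46 ballots, A above D on 77.

A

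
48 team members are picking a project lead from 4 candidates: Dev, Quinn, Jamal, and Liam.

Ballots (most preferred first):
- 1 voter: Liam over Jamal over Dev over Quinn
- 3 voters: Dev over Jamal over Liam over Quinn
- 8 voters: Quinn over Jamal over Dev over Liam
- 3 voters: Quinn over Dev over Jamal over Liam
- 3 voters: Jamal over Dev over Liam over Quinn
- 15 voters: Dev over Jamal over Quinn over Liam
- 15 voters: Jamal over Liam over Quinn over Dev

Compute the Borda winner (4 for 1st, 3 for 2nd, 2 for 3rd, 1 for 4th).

Jamal

Dev: 1×2 + 3×4 + 8×2 + 3×3 + 3×3 + 15×4 + 15×1 = 123
Quinn: 1×1 + 3×1 + 8×4 + 3×4 + 3×1 + 15×2 + 15×2 = 111
Jamal: 1×3 + 3×3 + 8×3 + 3×2 + 3×4 + 15×3 + 15×4 = 159
Liam: 1×4 + 3×2 + 8×1 + 3×1 + 3×2 + 15×1 + 15×3 = 87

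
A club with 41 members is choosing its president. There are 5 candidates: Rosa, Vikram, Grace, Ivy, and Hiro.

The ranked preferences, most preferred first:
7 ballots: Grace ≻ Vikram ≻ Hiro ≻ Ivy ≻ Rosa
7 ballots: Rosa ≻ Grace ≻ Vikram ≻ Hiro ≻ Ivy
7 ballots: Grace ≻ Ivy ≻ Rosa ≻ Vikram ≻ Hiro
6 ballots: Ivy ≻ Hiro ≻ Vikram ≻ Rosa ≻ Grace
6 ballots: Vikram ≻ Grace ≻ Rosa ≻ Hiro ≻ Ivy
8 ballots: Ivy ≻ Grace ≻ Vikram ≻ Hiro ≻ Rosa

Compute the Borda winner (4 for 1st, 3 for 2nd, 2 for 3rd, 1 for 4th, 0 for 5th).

Rosa: 7×0 + 7×4 + 7×2 + 6×1 + 6×2 + 8×0 = 60
Vikram: 7×3 + 7×2 + 7×1 + 6×2 + 6×4 + 8×2 = 94
Grace: 7×4 + 7×3 + 7×4 + 6×0 + 6×3 + 8×3 = 119
Ivy: 7×1 + 7×0 + 7×3 + 6×4 + 6×0 + 8×4 = 84
Hiro: 7×2 + 7×1 + 7×0 + 6×3 + 6×1 + 8×1 = 53

Grace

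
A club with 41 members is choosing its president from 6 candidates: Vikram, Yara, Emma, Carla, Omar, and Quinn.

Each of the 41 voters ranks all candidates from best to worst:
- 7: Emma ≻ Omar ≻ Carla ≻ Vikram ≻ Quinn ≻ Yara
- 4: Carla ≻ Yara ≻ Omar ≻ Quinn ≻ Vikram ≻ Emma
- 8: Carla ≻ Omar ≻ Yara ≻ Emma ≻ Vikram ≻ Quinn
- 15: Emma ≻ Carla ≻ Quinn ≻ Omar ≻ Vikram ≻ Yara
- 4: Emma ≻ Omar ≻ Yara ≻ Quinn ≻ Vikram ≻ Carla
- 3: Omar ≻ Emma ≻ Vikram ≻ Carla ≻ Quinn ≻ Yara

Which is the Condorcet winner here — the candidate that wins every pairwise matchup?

Emma vs Vikram: 37–4
Emma vs Yara: 29–12
Emma vs Carla: 29–12
Emma vs Omar: 26–15
Emma vs Quinn: 37–4
Emma beats every other candidate.

Emma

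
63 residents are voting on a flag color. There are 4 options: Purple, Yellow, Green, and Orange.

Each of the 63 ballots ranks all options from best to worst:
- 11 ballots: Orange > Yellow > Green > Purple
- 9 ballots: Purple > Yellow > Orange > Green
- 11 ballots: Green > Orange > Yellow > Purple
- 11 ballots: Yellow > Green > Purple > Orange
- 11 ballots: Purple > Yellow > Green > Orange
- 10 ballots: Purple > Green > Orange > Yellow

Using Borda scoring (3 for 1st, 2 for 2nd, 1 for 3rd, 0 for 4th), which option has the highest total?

Yellow

Purple: 11×0 + 9×3 + 11×0 + 11×1 + 11×3 + 10×3 = 101
Yellow: 11×2 + 9×2 + 11×1 + 11×3 + 11×2 + 10×0 = 106
Green: 11×1 + 9×0 + 11×3 + 11×2 + 11×1 + 10×2 = 97
Orange: 11×3 + 9×1 + 11×2 + 11×0 + 11×0 + 10×1 = 74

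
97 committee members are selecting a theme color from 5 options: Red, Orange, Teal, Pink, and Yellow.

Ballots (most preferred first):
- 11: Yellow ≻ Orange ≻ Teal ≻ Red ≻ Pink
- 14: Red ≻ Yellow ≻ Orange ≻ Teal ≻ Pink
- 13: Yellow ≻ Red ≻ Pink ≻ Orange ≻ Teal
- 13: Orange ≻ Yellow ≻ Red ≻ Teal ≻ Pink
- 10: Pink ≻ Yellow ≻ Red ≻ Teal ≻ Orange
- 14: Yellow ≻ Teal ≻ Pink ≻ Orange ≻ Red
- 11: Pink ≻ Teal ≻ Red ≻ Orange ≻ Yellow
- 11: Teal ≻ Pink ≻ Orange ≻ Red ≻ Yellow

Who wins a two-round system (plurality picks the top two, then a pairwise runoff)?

Yellow

Round 1 first-place votes: Red 14, Orange 13, Teal 11, Pink 21, Yellow 38. Yellow and Pink advance.
Runoff: Yellow is ranked above Pink on 65 ballots, Pink above Yellow on 32.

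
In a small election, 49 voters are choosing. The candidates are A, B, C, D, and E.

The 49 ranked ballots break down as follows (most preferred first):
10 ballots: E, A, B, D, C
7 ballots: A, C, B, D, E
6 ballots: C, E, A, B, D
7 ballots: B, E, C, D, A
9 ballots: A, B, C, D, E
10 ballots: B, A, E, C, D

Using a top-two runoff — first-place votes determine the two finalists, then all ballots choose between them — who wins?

Round 1 first-place votes: A 16, B 17, C 6, D 0, E 10. B and A advance.
Runoff: B is ranked above A on 17 ballots, A above B on 32.

A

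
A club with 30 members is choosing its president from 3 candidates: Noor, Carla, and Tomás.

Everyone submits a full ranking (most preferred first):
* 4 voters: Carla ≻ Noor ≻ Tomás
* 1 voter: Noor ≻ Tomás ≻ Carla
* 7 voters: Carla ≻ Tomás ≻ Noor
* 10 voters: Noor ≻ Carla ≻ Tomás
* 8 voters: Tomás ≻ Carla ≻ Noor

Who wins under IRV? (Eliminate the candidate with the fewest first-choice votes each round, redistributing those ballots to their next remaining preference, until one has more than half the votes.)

Carla

Round 1: Noor 11, Carla 11, Tomás 8. Tomás eliminated.
Round 2: Noor 11, Carla 19. Carla has a majority (≥16).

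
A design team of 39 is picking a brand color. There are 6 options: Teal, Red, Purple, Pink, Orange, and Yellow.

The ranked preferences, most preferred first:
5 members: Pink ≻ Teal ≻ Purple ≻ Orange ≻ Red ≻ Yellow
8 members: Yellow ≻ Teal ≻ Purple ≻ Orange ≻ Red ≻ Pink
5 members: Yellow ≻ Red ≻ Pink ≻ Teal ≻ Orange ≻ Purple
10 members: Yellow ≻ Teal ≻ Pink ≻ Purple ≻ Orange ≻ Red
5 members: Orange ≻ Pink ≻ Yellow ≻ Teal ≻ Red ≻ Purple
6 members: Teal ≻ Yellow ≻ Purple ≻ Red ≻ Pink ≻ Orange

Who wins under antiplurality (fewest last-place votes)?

Teal

Last-place votes: Teal 0, Red 10, Purple 10, Pink 8, Orange 6, Yellow 5.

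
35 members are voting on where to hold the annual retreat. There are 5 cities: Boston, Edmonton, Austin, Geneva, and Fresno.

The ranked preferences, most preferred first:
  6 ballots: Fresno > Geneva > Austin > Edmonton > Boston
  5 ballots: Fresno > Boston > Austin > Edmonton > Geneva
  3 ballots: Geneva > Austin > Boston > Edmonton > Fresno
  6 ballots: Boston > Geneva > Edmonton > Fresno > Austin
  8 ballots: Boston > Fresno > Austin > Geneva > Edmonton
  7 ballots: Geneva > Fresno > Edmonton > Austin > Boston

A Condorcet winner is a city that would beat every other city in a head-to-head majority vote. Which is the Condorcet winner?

Fresno vs Boston: 18–17
Fresno vs Edmonton: 26–9
Fresno vs Austin: 32–3
Fresno vs Geneva: 19–16
Fresno beats every other city.

Fresno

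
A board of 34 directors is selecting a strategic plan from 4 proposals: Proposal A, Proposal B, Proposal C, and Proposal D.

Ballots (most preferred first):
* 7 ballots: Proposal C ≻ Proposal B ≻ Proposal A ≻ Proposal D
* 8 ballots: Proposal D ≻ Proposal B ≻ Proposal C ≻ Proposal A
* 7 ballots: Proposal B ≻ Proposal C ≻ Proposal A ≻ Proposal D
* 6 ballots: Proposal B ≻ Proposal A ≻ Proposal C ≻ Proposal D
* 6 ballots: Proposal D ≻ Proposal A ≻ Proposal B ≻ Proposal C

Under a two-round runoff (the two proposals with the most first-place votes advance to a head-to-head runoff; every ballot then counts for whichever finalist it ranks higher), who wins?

Proposal B

Round 1 first-place votes: Proposal A 0, Proposal B 13, Proposal C 7, Proposal D 14. Proposal D and Proposal B advance.
Runoff: Proposal D is ranked above Proposal B on 14 ballots, Proposal B above Proposal D on 20.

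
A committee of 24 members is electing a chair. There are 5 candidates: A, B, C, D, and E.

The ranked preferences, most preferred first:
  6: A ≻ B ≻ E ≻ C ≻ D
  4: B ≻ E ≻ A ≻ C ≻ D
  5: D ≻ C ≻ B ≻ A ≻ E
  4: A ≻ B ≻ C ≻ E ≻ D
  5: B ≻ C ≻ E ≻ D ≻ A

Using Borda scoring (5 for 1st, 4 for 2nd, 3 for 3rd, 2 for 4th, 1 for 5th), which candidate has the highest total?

A: 6×5 + 4×3 + 5×2 + 4×5 + 5×1 = 77
B: 6×4 + 4×5 + 5×3 + 4×4 + 5×5 = 100
C: 6×2 + 4×2 + 5×4 + 4×3 + 5×4 = 72
D: 6×1 + 4×1 + 5×5 + 4×1 + 5×2 = 49
E: 6×3 + 4×4 + 5×1 + 4×2 + 5×3 = 62

B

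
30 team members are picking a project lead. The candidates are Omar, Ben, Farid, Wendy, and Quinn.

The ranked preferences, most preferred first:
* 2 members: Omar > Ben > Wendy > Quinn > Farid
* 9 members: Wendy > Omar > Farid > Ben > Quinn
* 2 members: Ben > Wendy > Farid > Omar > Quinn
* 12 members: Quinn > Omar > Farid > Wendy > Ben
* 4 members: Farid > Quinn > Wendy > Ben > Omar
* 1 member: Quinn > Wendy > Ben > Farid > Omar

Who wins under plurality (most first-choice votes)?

First-place votes: Omar 2, Ben 2, Farid 4, Wendy 9, Quinn 13.

Quinn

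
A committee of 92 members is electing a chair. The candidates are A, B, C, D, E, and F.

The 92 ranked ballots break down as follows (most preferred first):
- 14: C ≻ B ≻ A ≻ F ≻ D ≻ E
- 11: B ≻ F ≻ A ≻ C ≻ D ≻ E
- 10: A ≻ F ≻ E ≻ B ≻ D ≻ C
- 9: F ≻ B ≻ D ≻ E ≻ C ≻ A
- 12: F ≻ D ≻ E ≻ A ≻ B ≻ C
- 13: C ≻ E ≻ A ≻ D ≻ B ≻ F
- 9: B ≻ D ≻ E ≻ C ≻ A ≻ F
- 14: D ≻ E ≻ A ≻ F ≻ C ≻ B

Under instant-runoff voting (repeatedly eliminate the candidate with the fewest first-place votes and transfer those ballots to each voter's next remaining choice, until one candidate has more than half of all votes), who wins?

Round 1: A 10, B 20, C 27, D 14, E 0, F 21. E eliminated.
Round 2: A 10, B 20, C 27, D 14, F 21. A eliminated.
Round 3: B 20, C 27, D 14, F 31. D eliminated.
Round 4: B 20, C 27, F 45. B eliminated.
Round 5: C 36, F 56. F has a majority (≥47).

F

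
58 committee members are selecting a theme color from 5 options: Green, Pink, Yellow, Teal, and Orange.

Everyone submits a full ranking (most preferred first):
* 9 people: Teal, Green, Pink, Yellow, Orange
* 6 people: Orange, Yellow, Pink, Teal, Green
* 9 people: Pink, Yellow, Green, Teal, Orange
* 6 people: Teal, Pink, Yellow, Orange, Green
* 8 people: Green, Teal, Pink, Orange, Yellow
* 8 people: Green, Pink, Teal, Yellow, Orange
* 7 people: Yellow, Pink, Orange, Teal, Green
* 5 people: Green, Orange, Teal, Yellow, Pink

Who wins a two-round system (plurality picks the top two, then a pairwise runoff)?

Round 1 first-place votes: Green 21, Pink 9, Yellow 7, Teal 15, Orange 6. Green and Teal advance.
Runoff: Green is ranked above Teal on 30 ballots, Teal above Green on 28.

Green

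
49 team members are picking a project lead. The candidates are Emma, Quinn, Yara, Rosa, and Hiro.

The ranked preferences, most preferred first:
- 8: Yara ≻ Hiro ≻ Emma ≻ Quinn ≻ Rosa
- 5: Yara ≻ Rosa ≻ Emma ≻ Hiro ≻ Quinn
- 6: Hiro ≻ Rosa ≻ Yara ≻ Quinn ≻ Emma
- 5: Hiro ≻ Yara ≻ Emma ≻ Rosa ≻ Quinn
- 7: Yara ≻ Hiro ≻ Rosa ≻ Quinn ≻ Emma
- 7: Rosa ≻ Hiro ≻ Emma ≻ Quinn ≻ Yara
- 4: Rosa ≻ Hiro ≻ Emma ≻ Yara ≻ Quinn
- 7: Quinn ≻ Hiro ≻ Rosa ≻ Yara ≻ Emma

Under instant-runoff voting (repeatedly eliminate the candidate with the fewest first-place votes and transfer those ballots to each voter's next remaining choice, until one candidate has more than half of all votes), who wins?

Round 1: Emma 0, Quinn 7, Yara 20, Rosa 11, Hiro 11. Emma eliminated.
Round 2: Quinn 7, Yara 20, Rosa 11, Hiro 11. Quinn eliminated.
Round 3: Yara 20, Rosa 11, Hiro 18. Rosa eliminated.
Round 4: Yara 20, Hiro 29. Hiro has a majority (≥25).

Hiro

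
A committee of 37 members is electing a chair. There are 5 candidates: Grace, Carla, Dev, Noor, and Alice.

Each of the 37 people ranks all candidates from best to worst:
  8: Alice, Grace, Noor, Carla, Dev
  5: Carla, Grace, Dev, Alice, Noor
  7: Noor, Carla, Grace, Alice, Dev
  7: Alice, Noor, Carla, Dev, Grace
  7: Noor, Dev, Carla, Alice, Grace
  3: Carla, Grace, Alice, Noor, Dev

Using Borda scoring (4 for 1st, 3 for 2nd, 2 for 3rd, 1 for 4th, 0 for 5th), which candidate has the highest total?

Grace: 8×3 + 5×3 + 7×2 + 7×0 + 7×0 + 3×3 = 62
Carla: 8×1 + 5×4 + 7×3 + 7×2 + 7×2 + 3×4 = 89
Dev: 8×0 + 5×2 + 7×0 + 7×1 + 7×3 + 3×0 = 38
Noor: 8×2 + 5×0 + 7×4 + 7×3 + 7×4 + 3×1 = 96
Alice: 8×4 + 5×1 + 7×1 + 7×4 + 7×1 + 3×2 = 85

Noor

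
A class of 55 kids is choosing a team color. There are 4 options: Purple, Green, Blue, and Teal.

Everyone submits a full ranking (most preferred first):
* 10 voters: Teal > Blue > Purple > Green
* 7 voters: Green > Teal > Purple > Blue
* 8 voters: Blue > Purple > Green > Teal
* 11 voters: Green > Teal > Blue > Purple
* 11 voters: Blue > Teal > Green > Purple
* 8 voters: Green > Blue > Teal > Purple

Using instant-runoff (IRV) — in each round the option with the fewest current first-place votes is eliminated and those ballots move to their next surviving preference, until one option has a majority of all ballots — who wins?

Blue

Round 1: Purple 0, Green 26, Blue 19, Teal 10. Purple eliminated.
Round 2: Green 26, Blue 19, Teal 10. Teal eliminated.
Round 3: Green 26, Blue 29. Blue has a majority (≥28).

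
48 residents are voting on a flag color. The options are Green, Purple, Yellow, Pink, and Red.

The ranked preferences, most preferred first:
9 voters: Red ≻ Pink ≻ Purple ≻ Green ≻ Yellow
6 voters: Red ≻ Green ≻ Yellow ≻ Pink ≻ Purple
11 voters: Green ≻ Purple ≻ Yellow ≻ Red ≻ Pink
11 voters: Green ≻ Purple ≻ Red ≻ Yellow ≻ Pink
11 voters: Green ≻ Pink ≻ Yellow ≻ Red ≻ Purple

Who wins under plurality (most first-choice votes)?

First-place votes: Green 33, Purple 0, Yellow 0, Pink 0, Red 15.

Green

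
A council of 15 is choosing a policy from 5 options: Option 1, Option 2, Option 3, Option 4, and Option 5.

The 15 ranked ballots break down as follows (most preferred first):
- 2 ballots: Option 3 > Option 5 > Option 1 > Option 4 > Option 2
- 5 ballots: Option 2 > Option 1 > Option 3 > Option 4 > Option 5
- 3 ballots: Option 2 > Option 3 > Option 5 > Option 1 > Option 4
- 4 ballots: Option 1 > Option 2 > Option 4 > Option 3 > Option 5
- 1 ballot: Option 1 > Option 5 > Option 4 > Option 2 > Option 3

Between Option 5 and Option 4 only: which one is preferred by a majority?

Option 4

Option 5 is ranked above Option 4 on 6 ballots; Option 4 above Option 5 on 9.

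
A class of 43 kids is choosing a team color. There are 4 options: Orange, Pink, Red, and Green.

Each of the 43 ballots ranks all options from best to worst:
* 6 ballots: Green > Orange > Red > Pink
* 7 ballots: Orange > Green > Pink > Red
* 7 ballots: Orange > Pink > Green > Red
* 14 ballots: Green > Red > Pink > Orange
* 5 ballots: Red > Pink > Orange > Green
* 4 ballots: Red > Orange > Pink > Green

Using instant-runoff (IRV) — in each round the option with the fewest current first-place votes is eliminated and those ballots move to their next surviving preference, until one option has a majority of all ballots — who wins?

Round 1: Orange 14, Pink 0, Red 9, Green 20. Pink eliminated.
Round 2: Orange 14, Red 9, Green 20. Red eliminated.
Round 3: Orange 23, Green 20. Orange has a majority (≥22).

Orange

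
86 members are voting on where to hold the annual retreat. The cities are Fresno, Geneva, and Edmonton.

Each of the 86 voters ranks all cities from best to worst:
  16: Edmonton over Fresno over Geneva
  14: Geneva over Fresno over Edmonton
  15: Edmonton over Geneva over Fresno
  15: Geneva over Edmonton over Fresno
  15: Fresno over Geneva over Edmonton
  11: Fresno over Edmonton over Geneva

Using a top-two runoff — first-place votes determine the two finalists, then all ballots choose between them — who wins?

Geneva

Round 1 first-place votes: Fresno 26, Geneva 29, Edmonton 31. Edmonton and Geneva advance.
Runoff: Edmonton is ranked above Geneva on 42 ballots, Geneva above Edmonton on 44.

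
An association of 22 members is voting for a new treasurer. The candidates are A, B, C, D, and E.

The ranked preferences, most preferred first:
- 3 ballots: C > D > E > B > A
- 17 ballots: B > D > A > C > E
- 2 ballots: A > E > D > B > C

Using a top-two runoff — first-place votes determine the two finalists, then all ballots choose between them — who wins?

B

Round 1 first-place votes: A 2, B 17, C 3, D 0, E 0. B and C advance.
Runoff: B is ranked above C on 19 ballots, C above B on 3.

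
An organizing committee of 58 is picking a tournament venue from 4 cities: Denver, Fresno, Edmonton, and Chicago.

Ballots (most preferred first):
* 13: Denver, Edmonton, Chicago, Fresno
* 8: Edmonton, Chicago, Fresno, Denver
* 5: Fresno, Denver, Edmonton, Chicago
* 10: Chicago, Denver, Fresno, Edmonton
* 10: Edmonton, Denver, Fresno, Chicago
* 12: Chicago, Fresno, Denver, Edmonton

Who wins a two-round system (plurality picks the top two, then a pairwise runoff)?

Edmonton

Round 1 first-place votes: Denver 13, Fresno 5, Edmonton 18, Chicago 22. Chicago and Edmonton advance.
Runoff: Chicago is ranked above Edmonton on 22 ballots, Edmonton above Chicago on 36.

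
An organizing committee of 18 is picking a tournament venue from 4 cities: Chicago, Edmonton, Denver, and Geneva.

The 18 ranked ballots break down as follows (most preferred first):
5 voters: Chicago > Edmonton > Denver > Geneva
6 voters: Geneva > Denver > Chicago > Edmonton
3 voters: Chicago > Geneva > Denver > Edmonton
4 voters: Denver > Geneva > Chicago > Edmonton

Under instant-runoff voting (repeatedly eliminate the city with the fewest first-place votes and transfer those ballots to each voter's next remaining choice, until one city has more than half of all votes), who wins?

Geneva

Round 1: Chicago 8, Edmonton 0, Denver 4, Geneva 6. Edmonton eliminated.
Round 2: Chicago 8, Denver 4, Geneva 6. Denver eliminated.
Round 3: Chicago 8, Geneva 10. Geneva has a majority (≥10).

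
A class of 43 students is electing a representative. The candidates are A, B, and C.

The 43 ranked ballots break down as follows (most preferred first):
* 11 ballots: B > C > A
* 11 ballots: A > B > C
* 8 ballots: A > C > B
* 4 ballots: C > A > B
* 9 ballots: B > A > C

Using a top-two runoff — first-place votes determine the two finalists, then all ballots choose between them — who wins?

Round 1 first-place votes: A 19, B 20, C 4. B and A advance.
Runoff: B is ranked above A on 20 ballots, A above B on 23.

A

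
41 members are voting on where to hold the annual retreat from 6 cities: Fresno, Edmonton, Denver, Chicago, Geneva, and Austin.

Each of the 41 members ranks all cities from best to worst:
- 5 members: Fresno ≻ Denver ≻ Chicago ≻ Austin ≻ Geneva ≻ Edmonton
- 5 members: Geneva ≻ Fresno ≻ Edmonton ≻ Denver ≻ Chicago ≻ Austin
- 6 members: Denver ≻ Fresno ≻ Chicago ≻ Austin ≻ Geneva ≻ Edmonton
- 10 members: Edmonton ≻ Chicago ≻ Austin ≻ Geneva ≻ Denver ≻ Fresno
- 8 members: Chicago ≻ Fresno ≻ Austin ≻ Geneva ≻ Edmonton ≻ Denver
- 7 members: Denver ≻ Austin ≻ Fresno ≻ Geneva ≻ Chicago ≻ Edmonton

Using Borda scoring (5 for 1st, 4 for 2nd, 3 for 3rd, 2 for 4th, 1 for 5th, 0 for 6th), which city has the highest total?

Chicago

Fresno: 5×5 + 5×4 + 6×4 + 10×0 + 8×4 + 7×3 = 122
Edmonton: 5×0 + 5×3 + 6×0 + 10×5 + 8×1 + 7×0 = 73
Denver: 5×4 + 5×2 + 6×5 + 10×1 + 8×0 + 7×5 = 105
Chicago: 5×3 + 5×1 + 6×3 + 10×4 + 8×5 + 7×1 = 125
Geneva: 5×1 + 5×5 + 6×1 + 10×2 + 8×2 + 7×2 = 86
Austin: 5×2 + 5×0 + 6×2 + 10×3 + 8×3 + 7×4 = 104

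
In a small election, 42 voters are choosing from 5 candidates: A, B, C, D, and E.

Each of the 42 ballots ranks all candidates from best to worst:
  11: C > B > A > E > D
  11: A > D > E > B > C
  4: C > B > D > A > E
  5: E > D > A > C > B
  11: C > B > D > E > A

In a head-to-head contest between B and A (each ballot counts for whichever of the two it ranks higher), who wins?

B is ranked above A on 26 ballots; A above B on 16.

B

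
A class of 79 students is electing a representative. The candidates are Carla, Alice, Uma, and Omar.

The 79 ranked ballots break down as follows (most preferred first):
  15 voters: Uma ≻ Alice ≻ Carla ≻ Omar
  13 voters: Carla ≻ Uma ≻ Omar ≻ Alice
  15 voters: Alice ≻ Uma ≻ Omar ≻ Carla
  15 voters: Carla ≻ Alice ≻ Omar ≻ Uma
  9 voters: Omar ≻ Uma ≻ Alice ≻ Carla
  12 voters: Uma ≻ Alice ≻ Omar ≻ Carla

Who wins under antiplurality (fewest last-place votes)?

Last-place votes: Carla 36, Alice 13, Uma 15, Omar 15.

Alice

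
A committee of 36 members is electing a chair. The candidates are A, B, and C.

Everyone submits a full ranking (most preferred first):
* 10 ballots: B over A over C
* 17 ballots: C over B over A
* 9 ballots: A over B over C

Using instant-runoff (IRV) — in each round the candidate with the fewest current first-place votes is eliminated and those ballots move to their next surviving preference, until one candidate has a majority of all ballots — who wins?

B

Round 1: A 9, B 10, C 17. A eliminated.
Round 2: B 19, C 17. B has a majority (≥19).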